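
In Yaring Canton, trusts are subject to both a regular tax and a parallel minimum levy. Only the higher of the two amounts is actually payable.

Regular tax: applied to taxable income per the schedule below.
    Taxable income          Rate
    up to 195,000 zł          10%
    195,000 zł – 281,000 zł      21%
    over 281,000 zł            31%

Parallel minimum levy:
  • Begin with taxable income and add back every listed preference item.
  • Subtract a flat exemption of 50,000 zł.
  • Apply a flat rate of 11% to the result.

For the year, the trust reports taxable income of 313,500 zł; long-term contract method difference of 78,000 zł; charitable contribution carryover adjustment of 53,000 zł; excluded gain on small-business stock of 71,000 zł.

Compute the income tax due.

Parallel minimum levy:
  Adjusted income: 313,500 zł + 78,000 zł + 53,000 zł + 71,000 zł = 515,500 zł
  Less exemption 50,000 zł → base 465,500 zł
  465,500 zł × 11% = 51,205 zł

Regular tax:
  195,000 zł × 10% = 19,500 zł
  86,000 zł × 21% = 18,060 zł
  32,500 zł × 31% = 10,075 zł
  → 47,635 zł

51,205 zł > 47,635 zł, so the parallel minimum levy is the binding amount.

51,205 zł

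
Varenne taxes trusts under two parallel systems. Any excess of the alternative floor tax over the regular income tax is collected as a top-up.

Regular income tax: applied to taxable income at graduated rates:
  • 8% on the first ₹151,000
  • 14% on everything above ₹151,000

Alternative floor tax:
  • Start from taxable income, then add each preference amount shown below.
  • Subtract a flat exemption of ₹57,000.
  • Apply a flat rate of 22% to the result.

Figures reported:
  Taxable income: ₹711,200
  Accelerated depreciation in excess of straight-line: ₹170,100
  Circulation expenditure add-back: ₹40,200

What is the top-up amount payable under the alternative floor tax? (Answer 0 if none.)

Regular income tax:
  ₹151,000 × 8% = ₹12,080
  ₹560,200 × 14% = ₹78,428
  → ₹90,508

Alternative floor tax:
  Adjusted income: ₹711,200 + ₹170,100 + ₹40,200 = ₹921,500
  Less exemption ₹57,000 → base ₹864,500
  ₹864,500 × 22% = ₹190,190

Excess of alternative floor tax over regular income tax: ₹190,190 − ₹90,508 = ₹99,682.

₹99,682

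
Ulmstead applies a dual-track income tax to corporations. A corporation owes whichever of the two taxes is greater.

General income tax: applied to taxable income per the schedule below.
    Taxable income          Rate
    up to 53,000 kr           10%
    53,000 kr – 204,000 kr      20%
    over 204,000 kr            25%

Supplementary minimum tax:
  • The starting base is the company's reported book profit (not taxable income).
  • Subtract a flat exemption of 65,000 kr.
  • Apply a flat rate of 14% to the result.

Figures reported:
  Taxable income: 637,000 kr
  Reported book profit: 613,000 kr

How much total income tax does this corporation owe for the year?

Supplementary minimum tax:
  Base (reported book profit): 613,000 kr
  Less exemption 65,000 kr → base 548,000 kr
  548,000 kr × 14% = 76,720 kr

General income tax:
  53,000 kr × 10% = 5,300 kr
  151,000 kr × 20% = 30,200 kr
  433,000 kr × 25% = 108,250 kr
  → 143,750 kr

143,750 kr > 76,720 kr, so the general income tax governs.

143,750 kr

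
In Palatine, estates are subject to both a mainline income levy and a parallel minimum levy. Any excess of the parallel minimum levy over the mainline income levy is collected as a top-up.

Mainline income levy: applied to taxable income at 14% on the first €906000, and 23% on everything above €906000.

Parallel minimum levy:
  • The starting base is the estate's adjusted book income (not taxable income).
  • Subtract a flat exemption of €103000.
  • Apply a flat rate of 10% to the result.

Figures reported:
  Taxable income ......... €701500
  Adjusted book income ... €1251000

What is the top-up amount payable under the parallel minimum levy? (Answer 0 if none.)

Mainline income levy:
  €701500 × 14% = €98210

Parallel minimum levy:
  Base (adjusted book income): €1251000
  Less exemption €103000 → base €1148000
  €1148000 × 10% = €114800

Excess of parallel minimum levy over mainline income levy: €114800 − €98210 = €16590.

€16590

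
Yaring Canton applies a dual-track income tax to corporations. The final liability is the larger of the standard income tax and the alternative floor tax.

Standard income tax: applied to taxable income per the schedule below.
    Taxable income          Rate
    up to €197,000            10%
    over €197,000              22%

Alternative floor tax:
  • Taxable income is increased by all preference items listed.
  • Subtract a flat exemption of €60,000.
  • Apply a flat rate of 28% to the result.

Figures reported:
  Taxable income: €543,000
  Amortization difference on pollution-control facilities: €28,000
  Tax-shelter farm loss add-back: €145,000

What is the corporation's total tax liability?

€183,680

Standard income tax:
  €197,000 × 10% = €19,700
  €346,000 × 22% = €76,120
  → €95,820

Alternative floor tax:
  Adjusted income: €543,000 + €28,000 + €145,000 = €716,000
  Less exemption €60,000 → base €656,000
  €656,000 × 28% = €183,680

€183,680 > €95,820, so the alternative floor tax is the binding amount.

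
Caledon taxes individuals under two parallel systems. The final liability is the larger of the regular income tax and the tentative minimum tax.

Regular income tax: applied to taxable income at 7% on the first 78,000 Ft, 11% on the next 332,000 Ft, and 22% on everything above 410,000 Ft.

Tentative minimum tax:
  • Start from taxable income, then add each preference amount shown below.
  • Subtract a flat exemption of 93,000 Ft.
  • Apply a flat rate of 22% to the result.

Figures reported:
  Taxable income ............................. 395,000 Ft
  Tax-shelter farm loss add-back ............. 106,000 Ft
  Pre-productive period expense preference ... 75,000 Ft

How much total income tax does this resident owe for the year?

Tentative minimum tax:
  Adjusted income: 395,000 Ft + 106,000 Ft + 75,000 Ft = 576,000 Ft
  Less exemption 93,000 Ft → base 483,000 Ft
  483,000 Ft × 22% = 106,260 Ft

Regular income tax:
  78,000 Ft × 7% = 5,460 Ft
  317,000 Ft × 11% = 34,870 Ft
  → 40,330 Ft

106,260 Ft > 40,330 Ft, so the tentative minimum tax is the binding amount.

106,260 Ft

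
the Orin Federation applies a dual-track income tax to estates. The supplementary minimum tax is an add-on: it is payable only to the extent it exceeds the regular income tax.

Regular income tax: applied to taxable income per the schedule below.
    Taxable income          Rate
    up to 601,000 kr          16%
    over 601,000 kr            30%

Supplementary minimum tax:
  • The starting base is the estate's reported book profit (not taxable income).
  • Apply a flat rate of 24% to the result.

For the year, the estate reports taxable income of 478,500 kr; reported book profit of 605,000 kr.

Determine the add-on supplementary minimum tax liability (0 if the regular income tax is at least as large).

68,640 kr

Regular income tax:
  478,500 kr × 16% = 76,560 kr

Supplementary minimum tax:
  Base (reported book profit): 605,000 kr
  605,000 kr × 24% = 145,200 kr

Excess of supplementary minimum tax over regular income tax: 145,200 kr − 76,560 kr = 68,640 kr.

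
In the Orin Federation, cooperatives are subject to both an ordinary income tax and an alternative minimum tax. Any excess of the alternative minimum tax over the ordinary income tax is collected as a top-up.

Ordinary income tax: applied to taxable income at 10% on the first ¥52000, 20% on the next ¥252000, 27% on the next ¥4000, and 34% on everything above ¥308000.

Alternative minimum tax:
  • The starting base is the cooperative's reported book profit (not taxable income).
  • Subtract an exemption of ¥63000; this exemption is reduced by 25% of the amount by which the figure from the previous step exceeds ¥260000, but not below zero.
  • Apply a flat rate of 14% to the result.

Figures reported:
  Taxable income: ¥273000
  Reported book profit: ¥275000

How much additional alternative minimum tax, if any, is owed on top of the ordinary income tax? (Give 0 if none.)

Ordinary income tax:
  ¥52000 × 10% = ¥5200
  ¥221000 × 20% = ¥44200
  → ¥49400

Alternative minimum tax:
  Base (reported book profit): ¥275000
  Exemption: ¥63000 − 25% × (¥275000 − ¥260000) = ¥63000 − ¥3750 = ¥59250
  Base: ¥275000 − ¥59250 = ¥215750
  ¥215750 × 14% = ¥30205

¥30205 ≤ ¥49400, so no add-on is due.

¥0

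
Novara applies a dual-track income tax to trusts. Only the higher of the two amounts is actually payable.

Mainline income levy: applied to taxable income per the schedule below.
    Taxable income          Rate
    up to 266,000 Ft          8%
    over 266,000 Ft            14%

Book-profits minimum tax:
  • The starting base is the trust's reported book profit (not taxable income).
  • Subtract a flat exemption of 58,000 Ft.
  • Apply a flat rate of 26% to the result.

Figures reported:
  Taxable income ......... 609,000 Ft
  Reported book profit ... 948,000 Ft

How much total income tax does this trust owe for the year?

Book-profits minimum tax:
  Base (reported book profit): 948,000 Ft
  Less exemption 58,000 Ft → base 890,000 Ft
  890,000 Ft × 26% = 231,400 Ft

Mainline income levy:
  266,000 Ft × 8% = 21,280 Ft
  343,000 Ft × 14% = 48,020 Ft
  → 69,300 Ft

231,400 Ft > 69,300 Ft, so the book-profits minimum tax is the binding amount.

231,400 Ft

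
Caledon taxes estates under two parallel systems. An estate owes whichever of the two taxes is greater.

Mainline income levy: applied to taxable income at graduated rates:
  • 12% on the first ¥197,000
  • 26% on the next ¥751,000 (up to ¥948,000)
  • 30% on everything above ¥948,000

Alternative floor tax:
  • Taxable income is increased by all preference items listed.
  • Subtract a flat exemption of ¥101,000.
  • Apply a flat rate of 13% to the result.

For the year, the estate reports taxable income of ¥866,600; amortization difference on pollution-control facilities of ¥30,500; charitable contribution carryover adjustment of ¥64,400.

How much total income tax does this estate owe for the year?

Mainline income levy:
  ¥197,000 × 12% = ¥23,640
  ¥669,600 × 26% = ¥174,096
  → ¥197,736

Alternative floor tax:
  Adjusted income: ¥866,600 + ¥30,500 + ¥64,400 = ¥961,500
  Less exemption ¥101,000 → base ¥860,500
  ¥860,500 × 13% = ¥111,865

¥197,736 > ¥111,865, so the mainline income levy governs.

¥197,736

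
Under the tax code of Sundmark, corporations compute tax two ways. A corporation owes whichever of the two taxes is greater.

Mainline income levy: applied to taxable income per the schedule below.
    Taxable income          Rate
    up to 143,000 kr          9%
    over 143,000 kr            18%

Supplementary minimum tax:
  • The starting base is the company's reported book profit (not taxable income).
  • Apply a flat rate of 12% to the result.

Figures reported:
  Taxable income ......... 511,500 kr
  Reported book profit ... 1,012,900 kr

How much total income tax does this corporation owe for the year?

Mainline income levy:
  143,000 kr × 9% = 12,870 kr
  368,500 kr × 18% = 66,330 kr
  → 79,200 kr

Supplementary minimum tax:
  Base (reported book profit): 1,012,900 kr
  1,012,900 kr × 12% = 121,548 kr

121,548 kr > 79,200 kr, so the supplementary minimum tax is the binding amount.

121,548 kr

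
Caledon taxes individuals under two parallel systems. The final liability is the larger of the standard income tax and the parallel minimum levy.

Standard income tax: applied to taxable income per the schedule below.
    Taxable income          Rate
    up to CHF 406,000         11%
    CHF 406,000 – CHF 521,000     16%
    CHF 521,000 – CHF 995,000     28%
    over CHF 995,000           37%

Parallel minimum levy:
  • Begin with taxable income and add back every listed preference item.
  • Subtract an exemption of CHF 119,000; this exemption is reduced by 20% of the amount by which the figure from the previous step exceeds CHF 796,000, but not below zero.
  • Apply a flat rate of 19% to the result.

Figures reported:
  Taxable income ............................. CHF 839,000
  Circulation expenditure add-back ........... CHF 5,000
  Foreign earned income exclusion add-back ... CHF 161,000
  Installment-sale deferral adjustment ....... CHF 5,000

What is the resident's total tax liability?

CHF 177,422

Parallel minimum levy:
  Adjusted income: CHF 839,000 + CHF 5,000 + CHF 161,000 + CHF 5,000 = CHF 1,010,000
  Exemption: CHF 119,000 − 20% × (CHF 1,010,000 − CHF 796,000) = CHF 119,000 − CHF 42,800 = CHF 76,200
  Base: CHF 1,010,000 − CHF 76,200 = CHF 933,800
  CHF 933,800 × 19% = CHF 177,422

Standard income tax:
  CHF 406,000 × 11% = CHF 44,660
  CHF 115,000 × 16% = CHF 18,400
  CHF 318,000 × 28% = CHF 89,040
  → CHF 152,100

CHF 177,422 > CHF 152,100, so the parallel minimum levy is the binding amount.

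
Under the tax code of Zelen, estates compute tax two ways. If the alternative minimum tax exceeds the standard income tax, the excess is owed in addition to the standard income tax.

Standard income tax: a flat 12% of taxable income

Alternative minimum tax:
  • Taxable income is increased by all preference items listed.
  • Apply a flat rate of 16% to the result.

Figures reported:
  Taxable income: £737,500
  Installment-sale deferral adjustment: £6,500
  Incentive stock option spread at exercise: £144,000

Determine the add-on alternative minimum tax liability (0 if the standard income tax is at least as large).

Standard income tax:
  £737,500 × 12% = £88,500

Alternative minimum tax:
  Adjusted income: £737,500 + £6,500 + £144,000 = £888,000
  £888,000 × 16% = £142,080

Excess of alternative minimum tax over standard income tax: £142,080 − £88,500 = £53,580.

£53,580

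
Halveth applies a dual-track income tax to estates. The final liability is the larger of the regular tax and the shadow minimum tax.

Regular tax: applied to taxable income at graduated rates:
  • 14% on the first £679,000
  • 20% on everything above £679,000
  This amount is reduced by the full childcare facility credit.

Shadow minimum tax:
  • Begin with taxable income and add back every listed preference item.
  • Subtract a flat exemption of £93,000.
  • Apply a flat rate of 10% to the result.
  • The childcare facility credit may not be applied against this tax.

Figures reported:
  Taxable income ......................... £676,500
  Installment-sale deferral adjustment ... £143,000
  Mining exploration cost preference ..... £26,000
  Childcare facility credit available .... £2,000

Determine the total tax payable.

£92,710

Shadow minimum tax:
  Adjusted income: £676,500 + £143,000 + £26,000 = £845,500
  Less exemption £93,000 → base £752,500
  £752,500 × 10% = £75,250

Regular tax:
  £676,500 × 14% = £94,710
  Less childcare facility credit £2,000 → £92,710

£92,710 > £75,250, so the regular tax governs.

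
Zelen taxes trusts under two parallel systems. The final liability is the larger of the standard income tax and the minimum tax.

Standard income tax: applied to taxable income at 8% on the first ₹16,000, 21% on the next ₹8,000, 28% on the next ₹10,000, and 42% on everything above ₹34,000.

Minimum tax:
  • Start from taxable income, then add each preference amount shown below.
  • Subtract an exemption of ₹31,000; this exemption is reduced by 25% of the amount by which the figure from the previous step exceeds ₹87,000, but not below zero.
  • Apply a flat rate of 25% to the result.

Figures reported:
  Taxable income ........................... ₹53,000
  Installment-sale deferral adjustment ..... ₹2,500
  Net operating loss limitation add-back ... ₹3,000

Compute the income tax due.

Minimum tax:
  Adjusted income: ₹53,000 + ₹2,500 + ₹3,000 = ₹58,500
  Exemption: ₹58,500 ≤ ₹87,000, so full ₹31,000 applies
  Base: ₹58,500 − ₹31,000 = ₹27,500
  ₹27,500 × 25% = ₹6,875

Standard income tax:
  ₹16,000 × 8% = ₹1,280
  ₹8,000 × 21% = ₹1,680
  ₹10,000 × 28% = ₹2,800
  ₹19,000 × 42% = ₹7,980
  → ₹13,740

₹13,740 > ₹6,875, so the standard income tax governs.

₹13,740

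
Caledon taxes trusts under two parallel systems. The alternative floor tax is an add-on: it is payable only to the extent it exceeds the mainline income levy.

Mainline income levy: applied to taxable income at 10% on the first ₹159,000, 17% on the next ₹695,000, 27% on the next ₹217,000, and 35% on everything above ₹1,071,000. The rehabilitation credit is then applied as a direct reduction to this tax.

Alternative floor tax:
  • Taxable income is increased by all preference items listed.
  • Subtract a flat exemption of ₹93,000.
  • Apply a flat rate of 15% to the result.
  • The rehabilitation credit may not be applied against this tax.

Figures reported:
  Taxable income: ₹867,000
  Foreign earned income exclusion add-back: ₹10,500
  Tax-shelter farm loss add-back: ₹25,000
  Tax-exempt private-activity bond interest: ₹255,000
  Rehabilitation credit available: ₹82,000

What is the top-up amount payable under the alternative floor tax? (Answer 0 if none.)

₹104,115

Mainline income levy:
  ₹159,000 × 10% = ₹15,900
  ₹695,000 × 17% = ₹118,150
  ₹13,000 × 27% = ₹3,510
  → ₹137,560
  Less rehabilitation credit ₹82,000 → ₹55,560

Alternative floor tax:
  Adjusted income: ₹867,000 + ₹10,500 + ₹25,000 + ₹255,000 = ₹1,157,500
  Less exemption ₹93,000 → base ₹1,064,500
  ₹1,064,500 × 15% = ₹159,675

Excess of alternative floor tax over mainline income levy: ₹159,675 − ₹55,560 = ₹104,115.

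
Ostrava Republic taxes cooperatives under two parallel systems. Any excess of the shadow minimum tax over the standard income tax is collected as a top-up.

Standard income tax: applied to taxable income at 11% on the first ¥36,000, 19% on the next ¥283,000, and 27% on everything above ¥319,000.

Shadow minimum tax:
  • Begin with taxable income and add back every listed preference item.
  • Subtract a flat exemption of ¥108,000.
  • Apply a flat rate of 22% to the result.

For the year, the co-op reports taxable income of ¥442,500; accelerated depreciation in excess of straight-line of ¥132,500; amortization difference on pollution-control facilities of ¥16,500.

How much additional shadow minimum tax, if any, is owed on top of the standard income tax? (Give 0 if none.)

¥15,295

Standard income tax:
  ¥36,000 × 11% = ¥3,960
  ¥283,000 × 19% = ¥53,770
  ¥123,500 × 27% = ¥33,345
  → ¥91,075

Shadow minimum tax:
  Adjusted income: ¥442,500 + ¥132,500 + ¥16,500 = ¥591,500
  Less exemption ¥108,000 → base ¥483,500
  ¥483,500 × 22% = ¥106,370

Excess of shadow minimum tax over standard income tax: ¥106,370 − ¥91,075 = ¥15,295.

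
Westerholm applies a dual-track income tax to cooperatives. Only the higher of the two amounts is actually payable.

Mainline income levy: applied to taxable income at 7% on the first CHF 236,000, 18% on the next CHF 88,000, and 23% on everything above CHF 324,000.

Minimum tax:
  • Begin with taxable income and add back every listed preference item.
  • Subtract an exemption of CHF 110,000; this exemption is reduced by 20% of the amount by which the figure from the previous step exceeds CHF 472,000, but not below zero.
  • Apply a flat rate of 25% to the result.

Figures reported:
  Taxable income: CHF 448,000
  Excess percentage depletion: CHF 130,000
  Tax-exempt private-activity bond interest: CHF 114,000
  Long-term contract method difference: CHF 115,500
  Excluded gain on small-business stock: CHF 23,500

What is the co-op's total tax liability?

Mainline income levy:
  CHF 236,000 × 7% = CHF 16,520
  CHF 88,000 × 18% = CHF 15,840
  CHF 124,000 × 23% = CHF 28,520
  → CHF 60,880

Minimum tax:
  Adjusted income: CHF 448,000 + CHF 130,000 + CHF 114,000 + CHF 115,500 + CHF 23,500 = CHF 831,000
  Exemption: CHF 110,000 − 20% × (CHF 831,000 − CHF 472,000) = CHF 110,000 − CHF 71,800 = CHF 38,200
  Base: CHF 831,000 − CHF 38,200 = CHF 792,800
  CHF 792,800 × 25% = CHF 198,200

CHF 198,200 > CHF 60,880, so the minimum tax is the binding amount.

CHF 198,200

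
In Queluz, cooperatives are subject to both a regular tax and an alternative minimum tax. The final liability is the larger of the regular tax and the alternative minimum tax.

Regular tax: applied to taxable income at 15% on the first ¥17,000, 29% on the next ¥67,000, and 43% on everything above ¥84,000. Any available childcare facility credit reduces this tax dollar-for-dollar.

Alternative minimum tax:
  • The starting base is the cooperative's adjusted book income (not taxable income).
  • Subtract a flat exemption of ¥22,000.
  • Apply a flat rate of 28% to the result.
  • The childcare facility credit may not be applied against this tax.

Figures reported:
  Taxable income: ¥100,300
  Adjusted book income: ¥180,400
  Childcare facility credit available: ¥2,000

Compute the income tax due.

Alternative minimum tax:
  Base (adjusted book income): ¥180,400
  Less exemption ¥22,000 → base ¥158,400
  ¥158,400 × 28% = ¥44,352

Regular tax:
  ¥17,000 × 15% = ¥2,550
  ¥67,000 × 29% = ¥19,430
  ¥16,300 × 43% = ¥7,009
  → ¥28,989
  Less childcare facility credit ¥2,000 → ¥26,989

¥44,352 > ¥26,989, so the alternative minimum tax is the binding amount.

¥44,352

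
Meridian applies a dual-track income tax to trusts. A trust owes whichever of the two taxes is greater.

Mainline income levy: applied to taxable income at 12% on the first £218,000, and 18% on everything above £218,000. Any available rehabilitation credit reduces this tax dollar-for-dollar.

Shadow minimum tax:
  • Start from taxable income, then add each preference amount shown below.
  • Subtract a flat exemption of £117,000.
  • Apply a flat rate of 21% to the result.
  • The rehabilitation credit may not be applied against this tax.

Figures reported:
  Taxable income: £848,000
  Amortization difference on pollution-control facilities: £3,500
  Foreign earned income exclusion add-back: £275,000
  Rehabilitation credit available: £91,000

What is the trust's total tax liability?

Mainline income levy:
  £218,000 × 12% = £26,160
  £630,000 × 18% = £113,400
  → £139,560
  Less rehabilitation credit £91,000 → £48,560

Shadow minimum tax:
  Adjusted income: £848,000 + £3,500 + £275,000 = £1,126,500
  Less exemption £117,000 → base £1,009,500
  £1,009,500 × 21% = £211,995

£211,995 > £48,560, so the shadow minimum tax is the binding amount.

£211,995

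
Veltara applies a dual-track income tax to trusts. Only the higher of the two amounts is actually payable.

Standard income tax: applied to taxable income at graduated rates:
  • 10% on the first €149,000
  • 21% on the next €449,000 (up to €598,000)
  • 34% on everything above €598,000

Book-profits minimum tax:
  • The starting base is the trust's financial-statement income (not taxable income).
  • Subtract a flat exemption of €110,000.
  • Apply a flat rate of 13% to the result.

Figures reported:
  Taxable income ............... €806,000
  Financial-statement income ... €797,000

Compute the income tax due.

Book-profits minimum tax:
  Base (financial-statement income): €797,000
  Less exemption €110,000 → base €687,000
  €687,000 × 13% = €89,310

Standard income tax:
  €149,000 × 10% = €14,900
  €449,000 × 21% = €94,290
  €208,000 × 34% = €70,720
  → €179,910

€179,910 > €89,310, so the standard income tax governs.

€179,910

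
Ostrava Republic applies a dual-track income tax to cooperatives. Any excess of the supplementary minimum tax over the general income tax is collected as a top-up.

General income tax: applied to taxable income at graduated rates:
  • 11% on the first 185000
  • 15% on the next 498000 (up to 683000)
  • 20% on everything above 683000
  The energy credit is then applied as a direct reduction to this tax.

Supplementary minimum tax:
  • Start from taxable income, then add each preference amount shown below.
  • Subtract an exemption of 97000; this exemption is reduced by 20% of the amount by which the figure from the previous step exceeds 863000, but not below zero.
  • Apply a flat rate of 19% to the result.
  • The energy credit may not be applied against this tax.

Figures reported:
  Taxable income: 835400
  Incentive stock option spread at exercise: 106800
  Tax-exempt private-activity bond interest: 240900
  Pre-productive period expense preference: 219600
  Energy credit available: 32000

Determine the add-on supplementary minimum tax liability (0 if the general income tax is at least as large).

Supplementary minimum tax:
  Adjusted income: 835400 + 106800 + 240900 + 219600 = 1402700
  Exemption: 20% × (1402700 − 863000) = 107940 ≥ 97000, so the exemption is fully phased out
  Base: 1402700 − 0 = 1402700
  1402700 × 19% = 266513

General income tax:
  185000 × 11% = 20350
  498000 × 15% = 74700
  152400 × 20% = 30480
  → 125530
  Less energy credit 32000 → 93530

Excess of supplementary minimum tax over general income tax: 266513 − 93530 = 172983.

172983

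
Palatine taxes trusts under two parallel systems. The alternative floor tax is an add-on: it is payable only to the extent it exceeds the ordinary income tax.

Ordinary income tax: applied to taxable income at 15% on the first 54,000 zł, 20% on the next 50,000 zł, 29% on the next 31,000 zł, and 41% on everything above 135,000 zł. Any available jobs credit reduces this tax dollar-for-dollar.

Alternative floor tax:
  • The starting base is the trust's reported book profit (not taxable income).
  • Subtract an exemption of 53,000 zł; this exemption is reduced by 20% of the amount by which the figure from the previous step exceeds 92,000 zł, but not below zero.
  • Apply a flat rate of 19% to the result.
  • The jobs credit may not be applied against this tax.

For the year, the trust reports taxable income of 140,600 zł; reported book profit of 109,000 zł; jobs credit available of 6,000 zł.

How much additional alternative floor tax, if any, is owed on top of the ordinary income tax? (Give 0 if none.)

0 zł

Ordinary income tax:
  54,000 zł × 15% = 8,100 zł
  50,000 zł × 20% = 10,000 zł
  31,000 zł × 29% = 8,990 zł
  5,600 zł × 41% = 2,296 zł
  → 29,386 zł
  Less jobs credit 6,000 zł → 23,386 zł

Alternative floor tax:
  Base (reported book profit): 109,000 zł
  Exemption: 53,000 zł − 20% × (109,000 zł − 92,000 zł) = 53,000 zł − 3,400 zł = 49,600 zł
  Base: 109,000 zł − 49,600 zł = 59,400 zł
  59,400 zł × 19% = 11,286 zł

11,286 zł ≤ 23,386 zł, so no add-on is due.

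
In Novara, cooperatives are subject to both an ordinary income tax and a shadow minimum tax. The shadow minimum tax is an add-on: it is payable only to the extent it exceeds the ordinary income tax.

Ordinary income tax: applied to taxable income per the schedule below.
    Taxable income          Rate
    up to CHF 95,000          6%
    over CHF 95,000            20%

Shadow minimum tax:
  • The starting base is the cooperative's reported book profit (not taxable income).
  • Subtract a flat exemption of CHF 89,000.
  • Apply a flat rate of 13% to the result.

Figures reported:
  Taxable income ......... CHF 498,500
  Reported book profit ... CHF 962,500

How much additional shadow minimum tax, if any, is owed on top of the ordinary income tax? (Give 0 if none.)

CHF 27,155

Shadow minimum tax:
  Base (reported book profit): CHF 962,500
  Less exemption CHF 89,000 → base CHF 873,500
  CHF 873,500 × 13% = CHF 113,555

Ordinary income tax:
  CHF 95,000 × 6% = CHF 5,700
  CHF 403,500 × 20% = CHF 80,700
  → CHF 86,400

Excess of shadow minimum tax over ordinary income tax: CHF 113,555 − CHF 86,400 = CHF 27,155.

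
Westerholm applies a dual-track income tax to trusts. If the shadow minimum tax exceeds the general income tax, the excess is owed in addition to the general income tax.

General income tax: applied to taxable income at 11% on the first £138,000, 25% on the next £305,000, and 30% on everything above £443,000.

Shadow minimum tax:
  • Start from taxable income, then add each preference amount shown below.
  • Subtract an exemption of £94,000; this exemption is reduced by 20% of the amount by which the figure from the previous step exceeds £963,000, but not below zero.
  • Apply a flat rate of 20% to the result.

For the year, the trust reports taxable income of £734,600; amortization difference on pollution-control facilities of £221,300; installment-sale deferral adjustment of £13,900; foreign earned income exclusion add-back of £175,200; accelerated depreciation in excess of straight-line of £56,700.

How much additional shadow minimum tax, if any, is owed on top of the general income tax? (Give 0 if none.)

£52,178

Shadow minimum tax:
  Adjusted income: £734,600 + £221,300 + £13,900 + £175,200 + £56,700 = £1,201,700
  Exemption: £94,000 − 20% × (£1,201,700 − £963,000) = £94,000 − £47,740 = £46,260
  Base: £1,201,700 − £46,260 = £1,155,440
  £1,155,440 × 20% = £231,088

General income tax:
  £138,000 × 11% = £15,180
  £305,000 × 25% = £76,250
  £291,600 × 30% = £87,480
  → £178,910

Excess of shadow minimum tax over general income tax: £231,088 − £178,910 = £52,178.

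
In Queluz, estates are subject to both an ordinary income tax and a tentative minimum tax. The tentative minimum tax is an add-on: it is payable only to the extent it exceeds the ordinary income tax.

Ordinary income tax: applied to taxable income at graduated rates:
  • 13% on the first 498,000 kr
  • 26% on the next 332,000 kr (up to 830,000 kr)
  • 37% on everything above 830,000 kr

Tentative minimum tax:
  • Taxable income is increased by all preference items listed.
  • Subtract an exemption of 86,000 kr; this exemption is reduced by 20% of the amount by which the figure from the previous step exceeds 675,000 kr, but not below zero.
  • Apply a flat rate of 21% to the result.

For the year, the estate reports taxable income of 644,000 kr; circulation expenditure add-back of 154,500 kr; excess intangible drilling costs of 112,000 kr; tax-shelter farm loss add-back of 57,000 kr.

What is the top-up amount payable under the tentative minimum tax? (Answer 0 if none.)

94,700 kr

Ordinary income tax:
  498,000 kr × 13% = 64,740 kr
  146,000 kr × 26% = 37,960 kr
  → 102,700 kr

Tentative minimum tax:
  Adjusted income: 644,000 kr + 154,500 kr + 112,000 kr + 57,000 kr = 967,500 kr
  Exemption: 86,000 kr − 20% × (967,500 kr − 675,000 kr) = 86,000 kr − 58,500 kr = 27,500 kr
  Base: 967,500 kr − 27,500 kr = 940,000 kr
  940,000 kr × 21% = 197,400 kr

Excess of tentative minimum tax over ordinary income tax: 197,400 kr − 102,700 kr = 94,700 kr.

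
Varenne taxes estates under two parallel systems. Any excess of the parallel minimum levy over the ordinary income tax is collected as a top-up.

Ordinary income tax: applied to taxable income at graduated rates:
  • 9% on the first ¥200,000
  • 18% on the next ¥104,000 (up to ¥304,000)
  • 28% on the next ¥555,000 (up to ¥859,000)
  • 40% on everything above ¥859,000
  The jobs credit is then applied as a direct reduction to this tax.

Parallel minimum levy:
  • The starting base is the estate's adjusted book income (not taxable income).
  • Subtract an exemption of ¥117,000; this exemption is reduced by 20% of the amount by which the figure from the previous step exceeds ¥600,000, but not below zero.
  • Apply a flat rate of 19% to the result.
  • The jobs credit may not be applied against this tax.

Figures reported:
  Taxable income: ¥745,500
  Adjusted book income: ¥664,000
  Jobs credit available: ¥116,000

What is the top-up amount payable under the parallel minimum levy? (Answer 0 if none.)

¥62,022

Parallel minimum levy:
  Base (adjusted book income): ¥664,000
  Exemption: ¥117,000 − 20% × (¥664,000 − ¥600,000) = ¥117,000 − ¥12,800 = ¥104,200
  Base: ¥664,000 − ¥104,200 = ¥559,800
  ¥559,800 × 19% = ¥106,362

Ordinary income tax:
  ¥200,000 × 9% = ¥18,000
  ¥104,000 × 18% = ¥18,720
  ¥441,500 × 28% = ¥123,620
  → ¥160,340
  Less jobs credit ¥116,000 → ¥44,340

Excess of parallel minimum levy over ordinary income tax: ¥106,362 − ¥44,340 = ¥62,022.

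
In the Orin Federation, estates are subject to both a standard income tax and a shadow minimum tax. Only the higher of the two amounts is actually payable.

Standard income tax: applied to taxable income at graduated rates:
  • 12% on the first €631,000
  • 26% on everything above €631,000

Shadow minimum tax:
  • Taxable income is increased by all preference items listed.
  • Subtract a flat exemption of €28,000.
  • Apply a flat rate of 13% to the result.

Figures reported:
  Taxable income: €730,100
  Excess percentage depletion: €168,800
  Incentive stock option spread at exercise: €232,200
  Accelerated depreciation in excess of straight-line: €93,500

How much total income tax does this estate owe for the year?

€155,558

Standard income tax:
  €631,000 × 12% = €75,720
  €99,100 × 26% = €25,766
  → €101,486

Shadow minimum tax:
  Adjusted income: €730,100 + €168,800 + €232,200 + €93,500 = €1,224,600
  Less exemption €28,000 → base €1,196,600
  €1,196,600 × 13% = €155,558

€155,558 > €101,486, so the shadow minimum tax is the binding amount.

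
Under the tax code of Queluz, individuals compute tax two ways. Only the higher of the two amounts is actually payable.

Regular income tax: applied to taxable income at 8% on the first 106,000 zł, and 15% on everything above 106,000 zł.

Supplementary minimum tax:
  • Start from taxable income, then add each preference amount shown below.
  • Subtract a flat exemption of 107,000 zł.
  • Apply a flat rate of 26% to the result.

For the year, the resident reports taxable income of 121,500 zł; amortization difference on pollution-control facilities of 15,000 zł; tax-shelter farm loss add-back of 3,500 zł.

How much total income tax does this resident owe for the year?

10,805 zł

Regular income tax:
  106,000 zł × 8% = 8,480 zł
  15,500 zł × 15% = 2,325 zł
  → 10,805 zł

Supplementary minimum tax:
  Adjusted income: 121,500 zł + 15,000 zł + 3,500 zł = 140,000 zł
  Less exemption 107,000 zł → base 33,000 zł
  33,000 zł × 26% = 8,580 zł

10,805 zł > 8,580 zł, so the regular income tax governs.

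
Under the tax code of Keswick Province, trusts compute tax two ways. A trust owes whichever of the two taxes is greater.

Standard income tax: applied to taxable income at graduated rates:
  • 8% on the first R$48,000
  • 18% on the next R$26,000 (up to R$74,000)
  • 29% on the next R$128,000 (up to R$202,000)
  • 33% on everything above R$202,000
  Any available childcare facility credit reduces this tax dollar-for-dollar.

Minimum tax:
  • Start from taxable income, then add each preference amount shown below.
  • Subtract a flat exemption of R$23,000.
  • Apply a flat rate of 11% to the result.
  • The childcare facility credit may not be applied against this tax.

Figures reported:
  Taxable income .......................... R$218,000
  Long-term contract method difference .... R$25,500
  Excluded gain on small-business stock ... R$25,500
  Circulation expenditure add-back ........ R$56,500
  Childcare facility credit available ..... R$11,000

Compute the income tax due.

Standard income tax:
  R$48,000 × 8% = R$3,840
  R$26,000 × 18% = R$4,680
  R$128,000 × 29% = R$37,120
  R$16,000 × 33% = R$5,280
  → R$50,920
  Less childcare facility credit R$11,000 → R$39,920

Minimum tax:
  Adjusted income: R$218,000 + R$25,500 + R$25,500 + R$56,500 = R$325,500
  Less exemption R$23,000 → base R$302,500
  R$302,500 × 11% = R$33,275

R$39,920 > R$33,275, so the standard income tax governs.

R$39,920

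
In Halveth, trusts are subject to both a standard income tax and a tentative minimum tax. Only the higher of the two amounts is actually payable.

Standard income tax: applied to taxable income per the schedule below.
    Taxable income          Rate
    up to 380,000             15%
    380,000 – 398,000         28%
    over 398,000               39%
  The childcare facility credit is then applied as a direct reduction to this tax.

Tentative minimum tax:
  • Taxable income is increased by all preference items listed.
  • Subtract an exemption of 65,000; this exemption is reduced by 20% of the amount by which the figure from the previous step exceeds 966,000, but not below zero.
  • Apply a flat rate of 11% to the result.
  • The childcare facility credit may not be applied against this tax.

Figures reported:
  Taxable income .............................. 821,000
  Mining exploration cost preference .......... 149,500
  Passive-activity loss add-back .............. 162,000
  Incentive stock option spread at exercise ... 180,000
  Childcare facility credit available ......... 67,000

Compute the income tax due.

160,010

Standard income tax:
  380,000 × 15% = 57,000
  18,000 × 28% = 5,040
  423,000 × 39% = 164,970
  → 227,010
  Less childcare facility credit 67,000 → 160,010

Tentative minimum tax:
  Adjusted income: 821,000 + 149,500 + 162,000 + 180,000 = 1,312,500
  Exemption: 20% × (1,312,500 − 966,000) = 69,300 ≥ 65,000, so the exemption is fully phased out
  Base: 1,312,500 − 0 = 1,312,500
  1,312,500 × 11% = 144,375

160,010 > 144,375, so the standard income tax governs.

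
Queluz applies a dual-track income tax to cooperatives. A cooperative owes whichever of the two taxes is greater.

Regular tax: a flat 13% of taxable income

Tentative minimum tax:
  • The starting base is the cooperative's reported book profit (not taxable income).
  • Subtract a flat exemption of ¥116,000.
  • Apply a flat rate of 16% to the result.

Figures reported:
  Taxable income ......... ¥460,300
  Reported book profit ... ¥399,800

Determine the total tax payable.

Tentative minimum tax:
  Base (reported book profit): ¥399,800
  Less exemption ¥116,000 → base ¥283,800
  ¥283,800 × 16% = ¥45,408

Regular tax:
  ¥460,300 × 13% = ¥59,839

¥59,839 > ¥45,408, so the regular tax governs.

¥59,839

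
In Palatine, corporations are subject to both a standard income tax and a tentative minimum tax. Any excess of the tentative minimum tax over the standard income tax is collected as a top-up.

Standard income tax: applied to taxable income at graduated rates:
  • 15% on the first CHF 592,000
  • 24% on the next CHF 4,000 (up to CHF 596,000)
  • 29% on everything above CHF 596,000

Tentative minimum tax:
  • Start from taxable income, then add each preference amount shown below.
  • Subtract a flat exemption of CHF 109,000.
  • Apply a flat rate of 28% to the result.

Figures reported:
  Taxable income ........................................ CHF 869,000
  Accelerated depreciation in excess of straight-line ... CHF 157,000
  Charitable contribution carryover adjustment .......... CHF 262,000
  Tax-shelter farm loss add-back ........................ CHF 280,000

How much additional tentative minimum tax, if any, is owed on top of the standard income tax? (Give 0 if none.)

Standard income tax:
  CHF 592,000 × 15% = CHF 88,800
  CHF 4,000 × 24% = CHF 960
  CHF 273,000 × 29% = CHF 79,170
  → CHF 168,930

Tentative minimum tax:
  Adjusted income: CHF 869,000 + CHF 157,000 + CHF 262,000 + CHF 280,000 = CHF 1,568,000
  Less exemption CHF 109,000 → base CHF 1,459,000
  CHF 1,459,000 × 28% = CHF 408,520

Excess of tentative minimum tax over standard income tax: CHF 408,520 − CHF 168,930 = CHF 239,590.

CHF 239,590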